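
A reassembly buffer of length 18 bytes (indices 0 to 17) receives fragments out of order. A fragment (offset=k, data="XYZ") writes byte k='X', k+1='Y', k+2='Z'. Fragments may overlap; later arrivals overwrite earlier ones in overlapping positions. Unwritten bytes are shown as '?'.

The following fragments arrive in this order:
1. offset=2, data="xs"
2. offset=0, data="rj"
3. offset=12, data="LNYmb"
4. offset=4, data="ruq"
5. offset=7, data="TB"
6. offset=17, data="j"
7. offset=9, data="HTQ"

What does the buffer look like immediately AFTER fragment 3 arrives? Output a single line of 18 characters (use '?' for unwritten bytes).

Fragment 1: offset=2 data="xs" -> buffer=??xs??????????????
Fragment 2: offset=0 data="rj" -> buffer=rjxs??????????????
Fragment 3: offset=12 data="LNYmb" -> buffer=rjxs????????LNYmb?

Answer: rjxs????????LNYmb?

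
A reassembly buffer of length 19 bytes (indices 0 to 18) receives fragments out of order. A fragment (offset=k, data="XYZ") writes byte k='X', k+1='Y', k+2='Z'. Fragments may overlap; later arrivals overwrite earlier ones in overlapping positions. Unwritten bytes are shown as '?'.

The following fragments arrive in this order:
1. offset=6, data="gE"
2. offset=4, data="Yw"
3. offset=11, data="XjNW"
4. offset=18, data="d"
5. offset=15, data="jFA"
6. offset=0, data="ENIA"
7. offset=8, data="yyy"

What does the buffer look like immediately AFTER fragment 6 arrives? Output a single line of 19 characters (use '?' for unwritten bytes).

Answer: ENIAYwgE???XjNWjFAd

Derivation:
Fragment 1: offset=6 data="gE" -> buffer=??????gE???????????
Fragment 2: offset=4 data="Yw" -> buffer=????YwgE???????????
Fragment 3: offset=11 data="XjNW" -> buffer=????YwgE???XjNW????
Fragment 4: offset=18 data="d" -> buffer=????YwgE???XjNW???d
Fragment 5: offset=15 data="jFA" -> buffer=????YwgE???XjNWjFAd
Fragment 6: offset=0 data="ENIA" -> buffer=ENIAYwgE???XjNWjFAd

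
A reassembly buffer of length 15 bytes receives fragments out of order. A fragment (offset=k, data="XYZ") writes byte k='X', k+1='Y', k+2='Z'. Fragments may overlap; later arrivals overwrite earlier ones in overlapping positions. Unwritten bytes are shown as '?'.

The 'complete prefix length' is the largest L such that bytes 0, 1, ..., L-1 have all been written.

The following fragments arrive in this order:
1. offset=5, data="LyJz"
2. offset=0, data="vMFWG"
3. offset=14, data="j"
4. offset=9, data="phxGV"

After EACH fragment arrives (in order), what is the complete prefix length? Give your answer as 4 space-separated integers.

Answer: 0 9 9 15

Derivation:
Fragment 1: offset=5 data="LyJz" -> buffer=?????LyJz?????? -> prefix_len=0
Fragment 2: offset=0 data="vMFWG" -> buffer=vMFWGLyJz?????? -> prefix_len=9
Fragment 3: offset=14 data="j" -> buffer=vMFWGLyJz?????j -> prefix_len=9
Fragment 4: offset=9 data="phxGV" -> buffer=vMFWGLyJzphxGVj -> prefix_len=15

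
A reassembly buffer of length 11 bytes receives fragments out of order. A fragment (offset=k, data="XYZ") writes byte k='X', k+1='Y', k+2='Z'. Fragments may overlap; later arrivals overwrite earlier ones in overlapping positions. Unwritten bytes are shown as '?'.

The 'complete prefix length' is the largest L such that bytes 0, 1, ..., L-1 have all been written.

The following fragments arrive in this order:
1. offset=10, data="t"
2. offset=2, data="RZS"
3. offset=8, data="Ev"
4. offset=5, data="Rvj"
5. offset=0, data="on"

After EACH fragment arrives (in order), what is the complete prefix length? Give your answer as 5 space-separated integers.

Fragment 1: offset=10 data="t" -> buffer=??????????t -> prefix_len=0
Fragment 2: offset=2 data="RZS" -> buffer=??RZS?????t -> prefix_len=0
Fragment 3: offset=8 data="Ev" -> buffer=??RZS???Evt -> prefix_len=0
Fragment 4: offset=5 data="Rvj" -> buffer=??RZSRvjEvt -> prefix_len=0
Fragment 5: offset=0 data="on" -> buffer=onRZSRvjEvt -> prefix_len=11

Answer: 0 0 0 0 11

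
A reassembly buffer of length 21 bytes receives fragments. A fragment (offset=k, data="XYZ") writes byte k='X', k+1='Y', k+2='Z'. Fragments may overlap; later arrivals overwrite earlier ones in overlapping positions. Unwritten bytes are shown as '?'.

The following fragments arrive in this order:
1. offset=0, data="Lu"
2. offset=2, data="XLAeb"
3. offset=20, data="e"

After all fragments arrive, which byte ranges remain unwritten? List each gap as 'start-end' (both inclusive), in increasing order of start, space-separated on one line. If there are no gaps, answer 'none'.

Answer: 7-19

Derivation:
Fragment 1: offset=0 len=2
Fragment 2: offset=2 len=5
Fragment 3: offset=20 len=1
Gaps: 7-19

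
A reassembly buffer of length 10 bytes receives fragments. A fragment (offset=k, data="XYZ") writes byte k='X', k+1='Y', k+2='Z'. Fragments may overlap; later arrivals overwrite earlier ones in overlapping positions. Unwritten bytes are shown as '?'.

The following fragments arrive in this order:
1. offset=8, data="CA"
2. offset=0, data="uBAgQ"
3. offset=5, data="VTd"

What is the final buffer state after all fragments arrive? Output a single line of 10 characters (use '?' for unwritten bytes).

Answer: uBAgQVTdCA

Derivation:
Fragment 1: offset=8 data="CA" -> buffer=????????CA
Fragment 2: offset=0 data="uBAgQ" -> buffer=uBAgQ???CA
Fragment 3: offset=5 data="VTd" -> buffer=uBAgQVTdCA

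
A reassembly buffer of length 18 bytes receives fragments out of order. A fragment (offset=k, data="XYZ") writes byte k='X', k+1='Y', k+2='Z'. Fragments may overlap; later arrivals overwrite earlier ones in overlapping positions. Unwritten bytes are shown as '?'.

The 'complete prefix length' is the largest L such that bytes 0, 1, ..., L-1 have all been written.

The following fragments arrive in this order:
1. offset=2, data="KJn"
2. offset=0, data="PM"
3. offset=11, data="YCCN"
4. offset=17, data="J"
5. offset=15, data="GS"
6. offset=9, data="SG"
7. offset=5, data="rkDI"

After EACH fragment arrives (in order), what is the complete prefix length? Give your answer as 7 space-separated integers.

Answer: 0 5 5 5 5 5 18

Derivation:
Fragment 1: offset=2 data="KJn" -> buffer=??KJn????????????? -> prefix_len=0
Fragment 2: offset=0 data="PM" -> buffer=PMKJn????????????? -> prefix_len=5
Fragment 3: offset=11 data="YCCN" -> buffer=PMKJn??????YCCN??? -> prefix_len=5
Fragment 4: offset=17 data="J" -> buffer=PMKJn??????YCCN??J -> prefix_len=5
Fragment 5: offset=15 data="GS" -> buffer=PMKJn??????YCCNGSJ -> prefix_len=5
Fragment 6: offset=9 data="SG" -> buffer=PMKJn????SGYCCNGSJ -> prefix_len=5
Fragment 7: offset=5 data="rkDI" -> buffer=PMKJnrkDISGYCCNGSJ -> prefix_len=18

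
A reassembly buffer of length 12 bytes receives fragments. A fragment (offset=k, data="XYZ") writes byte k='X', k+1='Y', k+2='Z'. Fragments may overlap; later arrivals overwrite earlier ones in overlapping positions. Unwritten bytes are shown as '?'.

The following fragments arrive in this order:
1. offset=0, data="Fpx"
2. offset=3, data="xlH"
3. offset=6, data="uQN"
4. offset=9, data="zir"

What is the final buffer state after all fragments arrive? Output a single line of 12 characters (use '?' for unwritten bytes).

Fragment 1: offset=0 data="Fpx" -> buffer=Fpx?????????
Fragment 2: offset=3 data="xlH" -> buffer=FpxxlH??????
Fragment 3: offset=6 data="uQN" -> buffer=FpxxlHuQN???
Fragment 4: offset=9 data="zir" -> buffer=FpxxlHuQNzir

Answer: FpxxlHuQNzir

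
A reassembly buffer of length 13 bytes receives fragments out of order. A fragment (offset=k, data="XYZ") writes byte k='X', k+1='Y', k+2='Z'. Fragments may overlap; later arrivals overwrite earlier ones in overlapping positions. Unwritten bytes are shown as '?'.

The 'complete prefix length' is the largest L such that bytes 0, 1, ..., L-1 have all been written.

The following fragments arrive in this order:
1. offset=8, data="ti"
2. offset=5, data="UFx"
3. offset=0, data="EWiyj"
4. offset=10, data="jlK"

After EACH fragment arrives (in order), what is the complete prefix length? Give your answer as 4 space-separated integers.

Answer: 0 0 10 13

Derivation:
Fragment 1: offset=8 data="ti" -> buffer=????????ti??? -> prefix_len=0
Fragment 2: offset=5 data="UFx" -> buffer=?????UFxti??? -> prefix_len=0
Fragment 3: offset=0 data="EWiyj" -> buffer=EWiyjUFxti??? -> prefix_len=10
Fragment 4: offset=10 data="jlK" -> buffer=EWiyjUFxtijlK -> prefix_len=13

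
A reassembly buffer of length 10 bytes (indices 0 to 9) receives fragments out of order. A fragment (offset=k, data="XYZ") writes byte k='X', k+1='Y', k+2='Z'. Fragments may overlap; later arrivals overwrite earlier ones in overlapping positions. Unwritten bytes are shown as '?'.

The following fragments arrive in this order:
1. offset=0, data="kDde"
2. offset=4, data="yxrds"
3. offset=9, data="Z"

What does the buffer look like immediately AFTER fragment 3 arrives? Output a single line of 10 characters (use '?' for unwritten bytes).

Answer: kDdeyxrdsZ

Derivation:
Fragment 1: offset=0 data="kDde" -> buffer=kDde??????
Fragment 2: offset=4 data="yxrds" -> buffer=kDdeyxrds?
Fragment 3: offset=9 data="Z" -> buffer=kDdeyxrdsZ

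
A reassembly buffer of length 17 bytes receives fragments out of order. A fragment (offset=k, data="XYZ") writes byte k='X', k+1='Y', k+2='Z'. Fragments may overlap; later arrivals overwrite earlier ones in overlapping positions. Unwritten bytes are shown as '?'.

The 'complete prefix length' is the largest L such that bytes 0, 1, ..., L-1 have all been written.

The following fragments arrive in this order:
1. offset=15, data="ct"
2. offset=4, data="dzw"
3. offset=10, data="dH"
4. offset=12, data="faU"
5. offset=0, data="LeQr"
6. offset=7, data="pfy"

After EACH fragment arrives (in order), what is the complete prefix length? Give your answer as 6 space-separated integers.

Answer: 0 0 0 0 7 17

Derivation:
Fragment 1: offset=15 data="ct" -> buffer=???????????????ct -> prefix_len=0
Fragment 2: offset=4 data="dzw" -> buffer=????dzw????????ct -> prefix_len=0
Fragment 3: offset=10 data="dH" -> buffer=????dzw???dH???ct -> prefix_len=0
Fragment 4: offset=12 data="faU" -> buffer=????dzw???dHfaUct -> prefix_len=0
Fragment 5: offset=0 data="LeQr" -> buffer=LeQrdzw???dHfaUct -> prefix_len=7
Fragment 6: offset=7 data="pfy" -> buffer=LeQrdzwpfydHfaUct -> prefix_len=17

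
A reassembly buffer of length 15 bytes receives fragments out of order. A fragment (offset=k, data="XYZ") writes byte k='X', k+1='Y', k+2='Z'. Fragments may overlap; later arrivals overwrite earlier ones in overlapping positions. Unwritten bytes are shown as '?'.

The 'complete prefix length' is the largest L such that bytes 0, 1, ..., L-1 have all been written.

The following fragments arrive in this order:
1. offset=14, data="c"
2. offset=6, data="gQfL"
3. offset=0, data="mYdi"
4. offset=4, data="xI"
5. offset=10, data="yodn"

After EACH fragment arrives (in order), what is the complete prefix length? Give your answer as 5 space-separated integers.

Fragment 1: offset=14 data="c" -> buffer=??????????????c -> prefix_len=0
Fragment 2: offset=6 data="gQfL" -> buffer=??????gQfL????c -> prefix_len=0
Fragment 3: offset=0 data="mYdi" -> buffer=mYdi??gQfL????c -> prefix_len=4
Fragment 4: offset=4 data="xI" -> buffer=mYdixIgQfL????c -> prefix_len=10
Fragment 5: offset=10 data="yodn" -> buffer=mYdixIgQfLyodnc -> prefix_len=15

Answer: 0 0 4 10 15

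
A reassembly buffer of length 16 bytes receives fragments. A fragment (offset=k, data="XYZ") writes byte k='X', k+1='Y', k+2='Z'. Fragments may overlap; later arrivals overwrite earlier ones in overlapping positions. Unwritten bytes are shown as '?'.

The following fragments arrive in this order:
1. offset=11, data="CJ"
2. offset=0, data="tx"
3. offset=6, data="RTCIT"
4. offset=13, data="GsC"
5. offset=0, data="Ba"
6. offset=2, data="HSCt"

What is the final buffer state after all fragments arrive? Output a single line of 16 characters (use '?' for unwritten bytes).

Fragment 1: offset=11 data="CJ" -> buffer=???????????CJ???
Fragment 2: offset=0 data="tx" -> buffer=tx?????????CJ???
Fragment 3: offset=6 data="RTCIT" -> buffer=tx????RTCITCJ???
Fragment 4: offset=13 data="GsC" -> buffer=tx????RTCITCJGsC
Fragment 5: offset=0 data="Ba" -> buffer=Ba????RTCITCJGsC
Fragment 6: offset=2 data="HSCt" -> buffer=BaHSCtRTCITCJGsC

Answer: BaHSCtRTCITCJGsC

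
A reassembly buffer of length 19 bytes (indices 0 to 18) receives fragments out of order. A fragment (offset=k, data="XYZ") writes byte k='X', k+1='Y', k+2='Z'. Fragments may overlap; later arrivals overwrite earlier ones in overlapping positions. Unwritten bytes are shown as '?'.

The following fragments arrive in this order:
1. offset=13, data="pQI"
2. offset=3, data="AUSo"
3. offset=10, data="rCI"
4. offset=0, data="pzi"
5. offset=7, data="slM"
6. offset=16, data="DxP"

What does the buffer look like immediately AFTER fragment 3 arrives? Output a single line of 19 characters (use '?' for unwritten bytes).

Fragment 1: offset=13 data="pQI" -> buffer=?????????????pQI???
Fragment 2: offset=3 data="AUSo" -> buffer=???AUSo??????pQI???
Fragment 3: offset=10 data="rCI" -> buffer=???AUSo???rCIpQI???

Answer: ???AUSo???rCIpQI???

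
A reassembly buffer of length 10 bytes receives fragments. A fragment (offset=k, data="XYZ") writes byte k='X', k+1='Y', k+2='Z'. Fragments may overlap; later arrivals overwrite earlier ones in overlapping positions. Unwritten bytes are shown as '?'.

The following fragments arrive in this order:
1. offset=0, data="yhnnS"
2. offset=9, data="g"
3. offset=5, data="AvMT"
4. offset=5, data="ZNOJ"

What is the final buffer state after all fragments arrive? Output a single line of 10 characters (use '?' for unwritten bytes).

Fragment 1: offset=0 data="yhnnS" -> buffer=yhnnS?????
Fragment 2: offset=9 data="g" -> buffer=yhnnS????g
Fragment 3: offset=5 data="AvMT" -> buffer=yhnnSAvMTg
Fragment 4: offset=5 data="ZNOJ" -> buffer=yhnnSZNOJg

Answer: yhnnSZNOJg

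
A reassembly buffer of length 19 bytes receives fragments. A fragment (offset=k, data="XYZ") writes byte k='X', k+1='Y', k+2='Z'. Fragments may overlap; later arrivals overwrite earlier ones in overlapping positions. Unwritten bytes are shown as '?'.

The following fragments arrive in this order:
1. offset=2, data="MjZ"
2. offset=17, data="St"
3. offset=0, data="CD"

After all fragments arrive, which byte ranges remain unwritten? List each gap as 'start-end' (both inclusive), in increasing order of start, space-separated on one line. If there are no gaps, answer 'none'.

Answer: 5-16

Derivation:
Fragment 1: offset=2 len=3
Fragment 2: offset=17 len=2
Fragment 3: offset=0 len=2
Gaps: 5-16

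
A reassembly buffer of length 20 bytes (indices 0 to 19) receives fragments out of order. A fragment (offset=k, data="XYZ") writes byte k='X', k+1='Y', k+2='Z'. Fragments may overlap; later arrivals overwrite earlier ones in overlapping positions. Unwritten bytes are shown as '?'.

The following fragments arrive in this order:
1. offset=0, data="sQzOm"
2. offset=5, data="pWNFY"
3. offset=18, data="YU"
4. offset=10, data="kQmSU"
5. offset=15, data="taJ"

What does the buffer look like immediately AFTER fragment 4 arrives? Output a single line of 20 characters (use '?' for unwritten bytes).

Fragment 1: offset=0 data="sQzOm" -> buffer=sQzOm???????????????
Fragment 2: offset=5 data="pWNFY" -> buffer=sQzOmpWNFY??????????
Fragment 3: offset=18 data="YU" -> buffer=sQzOmpWNFY????????YU
Fragment 4: offset=10 data="kQmSU" -> buffer=sQzOmpWNFYkQmSU???YU

Answer: sQzOmpWNFYkQmSU???YU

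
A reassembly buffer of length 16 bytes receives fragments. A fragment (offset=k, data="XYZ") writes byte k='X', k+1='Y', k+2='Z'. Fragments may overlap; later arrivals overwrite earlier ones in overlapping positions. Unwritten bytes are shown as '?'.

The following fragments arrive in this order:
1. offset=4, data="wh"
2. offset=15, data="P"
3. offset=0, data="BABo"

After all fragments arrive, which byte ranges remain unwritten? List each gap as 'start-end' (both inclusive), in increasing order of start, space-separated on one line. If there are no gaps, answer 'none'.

Answer: 6-14

Derivation:
Fragment 1: offset=4 len=2
Fragment 2: offset=15 len=1
Fragment 3: offset=0 len=4
Gaps: 6-14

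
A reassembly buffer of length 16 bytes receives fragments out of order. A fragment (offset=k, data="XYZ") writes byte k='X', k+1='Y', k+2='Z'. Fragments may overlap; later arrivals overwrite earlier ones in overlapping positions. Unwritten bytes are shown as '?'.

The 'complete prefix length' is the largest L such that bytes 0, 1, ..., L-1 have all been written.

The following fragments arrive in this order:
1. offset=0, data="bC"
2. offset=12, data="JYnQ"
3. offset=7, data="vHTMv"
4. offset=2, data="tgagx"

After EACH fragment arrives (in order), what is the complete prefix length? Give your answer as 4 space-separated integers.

Fragment 1: offset=0 data="bC" -> buffer=bC?????????????? -> prefix_len=2
Fragment 2: offset=12 data="JYnQ" -> buffer=bC??????????JYnQ -> prefix_len=2
Fragment 3: offset=7 data="vHTMv" -> buffer=bC?????vHTMvJYnQ -> prefix_len=2
Fragment 4: offset=2 data="tgagx" -> buffer=bCtgagxvHTMvJYnQ -> prefix_len=16

Answer: 2 2 2 16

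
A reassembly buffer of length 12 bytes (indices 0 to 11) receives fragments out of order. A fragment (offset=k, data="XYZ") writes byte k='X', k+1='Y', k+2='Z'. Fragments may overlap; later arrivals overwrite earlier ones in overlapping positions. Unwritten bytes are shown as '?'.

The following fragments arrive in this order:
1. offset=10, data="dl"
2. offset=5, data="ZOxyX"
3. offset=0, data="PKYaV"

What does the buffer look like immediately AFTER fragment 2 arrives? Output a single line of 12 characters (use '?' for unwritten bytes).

Answer: ?????ZOxyXdl

Derivation:
Fragment 1: offset=10 data="dl" -> buffer=??????????dl
Fragment 2: offset=5 data="ZOxyX" -> buffer=?????ZOxyXdl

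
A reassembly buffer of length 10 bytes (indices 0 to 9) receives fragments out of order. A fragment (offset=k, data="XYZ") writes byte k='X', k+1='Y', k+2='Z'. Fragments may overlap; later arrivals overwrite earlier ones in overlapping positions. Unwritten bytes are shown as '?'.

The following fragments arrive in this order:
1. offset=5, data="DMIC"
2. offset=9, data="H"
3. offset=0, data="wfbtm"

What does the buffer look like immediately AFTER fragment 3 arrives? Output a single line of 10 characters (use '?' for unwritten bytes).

Answer: wfbtmDMICH

Derivation:
Fragment 1: offset=5 data="DMIC" -> buffer=?????DMIC?
Fragment 2: offset=9 data="H" -> buffer=?????DMICH
Fragment 3: offset=0 data="wfbtm" -> buffer=wfbtmDMICH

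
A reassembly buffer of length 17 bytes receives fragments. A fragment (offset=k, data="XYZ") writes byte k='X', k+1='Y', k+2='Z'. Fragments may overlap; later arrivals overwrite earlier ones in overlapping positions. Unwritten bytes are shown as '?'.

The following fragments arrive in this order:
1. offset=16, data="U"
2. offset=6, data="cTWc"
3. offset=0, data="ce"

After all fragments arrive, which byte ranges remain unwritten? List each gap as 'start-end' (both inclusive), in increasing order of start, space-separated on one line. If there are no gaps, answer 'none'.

Fragment 1: offset=16 len=1
Fragment 2: offset=6 len=4
Fragment 3: offset=0 len=2
Gaps: 2-5 10-15

Answer: 2-5 10-15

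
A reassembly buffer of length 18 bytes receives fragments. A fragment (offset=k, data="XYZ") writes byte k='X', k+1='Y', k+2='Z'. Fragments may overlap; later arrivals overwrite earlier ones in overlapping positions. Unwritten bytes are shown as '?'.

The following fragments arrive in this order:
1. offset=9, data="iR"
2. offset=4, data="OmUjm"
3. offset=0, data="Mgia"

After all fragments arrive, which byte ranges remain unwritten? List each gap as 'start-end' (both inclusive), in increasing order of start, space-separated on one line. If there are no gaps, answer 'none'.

Answer: 11-17

Derivation:
Fragment 1: offset=9 len=2
Fragment 2: offset=4 len=5
Fragment 3: offset=0 len=4
Gaps: 11-17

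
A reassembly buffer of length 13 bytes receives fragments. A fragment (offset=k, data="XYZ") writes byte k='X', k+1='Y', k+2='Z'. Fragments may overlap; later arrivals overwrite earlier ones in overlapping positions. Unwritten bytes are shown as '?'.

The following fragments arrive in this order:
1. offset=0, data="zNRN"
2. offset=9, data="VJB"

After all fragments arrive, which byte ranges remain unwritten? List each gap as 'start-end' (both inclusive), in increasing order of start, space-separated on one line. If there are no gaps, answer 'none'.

Answer: 4-8 12-12

Derivation:
Fragment 1: offset=0 len=4
Fragment 2: offset=9 len=3
Gaps: 4-8 12-12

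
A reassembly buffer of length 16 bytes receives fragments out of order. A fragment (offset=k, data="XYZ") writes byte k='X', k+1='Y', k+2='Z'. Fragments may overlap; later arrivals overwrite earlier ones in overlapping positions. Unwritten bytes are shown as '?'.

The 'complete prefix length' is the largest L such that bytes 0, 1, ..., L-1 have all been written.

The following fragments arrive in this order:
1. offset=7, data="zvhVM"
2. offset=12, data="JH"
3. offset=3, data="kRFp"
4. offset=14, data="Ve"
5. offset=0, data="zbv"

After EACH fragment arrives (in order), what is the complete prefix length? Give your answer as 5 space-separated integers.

Fragment 1: offset=7 data="zvhVM" -> buffer=???????zvhVM???? -> prefix_len=0
Fragment 2: offset=12 data="JH" -> buffer=???????zvhVMJH?? -> prefix_len=0
Fragment 3: offset=3 data="kRFp" -> buffer=???kRFpzvhVMJH?? -> prefix_len=0
Fragment 4: offset=14 data="Ve" -> buffer=???kRFpzvhVMJHVe -> prefix_len=0
Fragment 5: offset=0 data="zbv" -> buffer=zbvkRFpzvhVMJHVe -> prefix_len=16

Answer: 0 0 0 0 16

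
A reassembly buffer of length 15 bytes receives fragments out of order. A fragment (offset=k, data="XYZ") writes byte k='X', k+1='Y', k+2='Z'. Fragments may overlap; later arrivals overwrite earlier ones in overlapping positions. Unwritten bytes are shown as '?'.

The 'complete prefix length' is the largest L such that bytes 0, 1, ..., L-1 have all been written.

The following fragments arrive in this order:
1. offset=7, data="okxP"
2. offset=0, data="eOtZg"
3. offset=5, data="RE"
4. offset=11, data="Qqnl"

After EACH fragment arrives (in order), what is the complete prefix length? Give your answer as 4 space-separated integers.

Answer: 0 5 11 15

Derivation:
Fragment 1: offset=7 data="okxP" -> buffer=???????okxP???? -> prefix_len=0
Fragment 2: offset=0 data="eOtZg" -> buffer=eOtZg??okxP???? -> prefix_len=5
Fragment 3: offset=5 data="RE" -> buffer=eOtZgREokxP???? -> prefix_len=11
Fragment 4: offset=11 data="Qqnl" -> buffer=eOtZgREokxPQqnl -> prefix_len=15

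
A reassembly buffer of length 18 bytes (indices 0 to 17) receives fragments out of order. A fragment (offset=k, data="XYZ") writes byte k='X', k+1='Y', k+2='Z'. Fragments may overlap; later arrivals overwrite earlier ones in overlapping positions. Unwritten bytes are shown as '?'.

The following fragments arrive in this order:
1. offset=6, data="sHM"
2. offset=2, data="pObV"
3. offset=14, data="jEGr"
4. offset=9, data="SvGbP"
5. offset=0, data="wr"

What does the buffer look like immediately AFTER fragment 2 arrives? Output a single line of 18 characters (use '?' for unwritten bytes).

Answer: ??pObVsHM?????????

Derivation:
Fragment 1: offset=6 data="sHM" -> buffer=??????sHM?????????
Fragment 2: offset=2 data="pObV" -> buffer=??pObVsHM?????????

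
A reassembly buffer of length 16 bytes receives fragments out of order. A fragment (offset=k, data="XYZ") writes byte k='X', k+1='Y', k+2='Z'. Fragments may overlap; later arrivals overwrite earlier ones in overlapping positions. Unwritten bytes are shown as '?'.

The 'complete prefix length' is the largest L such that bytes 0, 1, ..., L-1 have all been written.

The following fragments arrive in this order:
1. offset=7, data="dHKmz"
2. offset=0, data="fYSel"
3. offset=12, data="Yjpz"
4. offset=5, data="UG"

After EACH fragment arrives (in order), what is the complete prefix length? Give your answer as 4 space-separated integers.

Answer: 0 5 5 16

Derivation:
Fragment 1: offset=7 data="dHKmz" -> buffer=???????dHKmz???? -> prefix_len=0
Fragment 2: offset=0 data="fYSel" -> buffer=fYSel??dHKmz???? -> prefix_len=5
Fragment 3: offset=12 data="Yjpz" -> buffer=fYSel??dHKmzYjpz -> prefix_len=5
Fragment 4: offset=5 data="UG" -> buffer=fYSelUGdHKmzYjpz -> prefix_len=16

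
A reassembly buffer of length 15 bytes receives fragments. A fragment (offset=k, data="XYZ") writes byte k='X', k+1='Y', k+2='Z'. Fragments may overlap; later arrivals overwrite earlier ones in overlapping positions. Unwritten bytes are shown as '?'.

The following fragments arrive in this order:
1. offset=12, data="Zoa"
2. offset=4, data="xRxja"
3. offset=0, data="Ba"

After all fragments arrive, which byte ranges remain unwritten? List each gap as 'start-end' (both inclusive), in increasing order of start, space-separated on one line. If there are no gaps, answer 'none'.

Fragment 1: offset=12 len=3
Fragment 2: offset=4 len=5
Fragment 3: offset=0 len=2
Gaps: 2-3 9-11

Answer: 2-3 9-11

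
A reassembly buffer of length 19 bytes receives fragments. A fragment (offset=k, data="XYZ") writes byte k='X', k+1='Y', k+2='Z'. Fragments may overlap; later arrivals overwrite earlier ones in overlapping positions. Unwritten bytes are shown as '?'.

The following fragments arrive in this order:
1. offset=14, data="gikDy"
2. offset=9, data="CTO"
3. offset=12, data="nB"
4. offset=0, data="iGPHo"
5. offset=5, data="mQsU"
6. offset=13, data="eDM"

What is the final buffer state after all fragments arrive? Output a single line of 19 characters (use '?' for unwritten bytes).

Fragment 1: offset=14 data="gikDy" -> buffer=??????????????gikDy
Fragment 2: offset=9 data="CTO" -> buffer=?????????CTO??gikDy
Fragment 3: offset=12 data="nB" -> buffer=?????????CTOnBgikDy
Fragment 4: offset=0 data="iGPHo" -> buffer=iGPHo????CTOnBgikDy
Fragment 5: offset=5 data="mQsU" -> buffer=iGPHomQsUCTOnBgikDy
Fragment 6: offset=13 data="eDM" -> buffer=iGPHomQsUCTOneDMkDy

Answer: iGPHomQsUCTOneDMkDy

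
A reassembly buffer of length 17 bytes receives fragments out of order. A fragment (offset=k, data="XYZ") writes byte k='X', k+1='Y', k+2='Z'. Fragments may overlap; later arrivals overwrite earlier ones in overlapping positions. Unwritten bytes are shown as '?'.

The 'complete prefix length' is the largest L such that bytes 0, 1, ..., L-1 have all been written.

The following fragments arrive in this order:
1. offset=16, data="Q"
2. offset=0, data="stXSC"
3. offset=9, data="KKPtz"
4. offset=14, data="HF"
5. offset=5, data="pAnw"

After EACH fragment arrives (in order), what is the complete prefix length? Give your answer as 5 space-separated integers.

Fragment 1: offset=16 data="Q" -> buffer=????????????????Q -> prefix_len=0
Fragment 2: offset=0 data="stXSC" -> buffer=stXSC???????????Q -> prefix_len=5
Fragment 3: offset=9 data="KKPtz" -> buffer=stXSC????KKPtz??Q -> prefix_len=5
Fragment 4: offset=14 data="HF" -> buffer=stXSC????KKPtzHFQ -> prefix_len=5
Fragment 5: offset=5 data="pAnw" -> buffer=stXSCpAnwKKPtzHFQ -> prefix_len=17

Answer: 0 5 5 5 17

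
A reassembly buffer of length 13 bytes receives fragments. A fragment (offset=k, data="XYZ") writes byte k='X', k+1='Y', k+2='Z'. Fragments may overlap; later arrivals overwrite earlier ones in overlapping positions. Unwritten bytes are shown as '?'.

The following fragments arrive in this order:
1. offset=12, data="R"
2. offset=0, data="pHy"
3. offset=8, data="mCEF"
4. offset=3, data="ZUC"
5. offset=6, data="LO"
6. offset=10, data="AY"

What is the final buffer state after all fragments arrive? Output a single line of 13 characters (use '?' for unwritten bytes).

Fragment 1: offset=12 data="R" -> buffer=????????????R
Fragment 2: offset=0 data="pHy" -> buffer=pHy?????????R
Fragment 3: offset=8 data="mCEF" -> buffer=pHy?????mCEFR
Fragment 4: offset=3 data="ZUC" -> buffer=pHyZUC??mCEFR
Fragment 5: offset=6 data="LO" -> buffer=pHyZUCLOmCEFR
Fragment 6: offset=10 data="AY" -> buffer=pHyZUCLOmCAYR

Answer: pHyZUCLOmCAYR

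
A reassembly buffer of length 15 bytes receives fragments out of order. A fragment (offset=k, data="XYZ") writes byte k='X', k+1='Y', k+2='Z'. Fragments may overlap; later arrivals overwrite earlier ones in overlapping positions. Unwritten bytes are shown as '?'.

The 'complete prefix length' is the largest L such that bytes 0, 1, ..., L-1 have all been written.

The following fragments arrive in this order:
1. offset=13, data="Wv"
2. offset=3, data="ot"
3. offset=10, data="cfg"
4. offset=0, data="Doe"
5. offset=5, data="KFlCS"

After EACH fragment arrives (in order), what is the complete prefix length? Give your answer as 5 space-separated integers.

Fragment 1: offset=13 data="Wv" -> buffer=?????????????Wv -> prefix_len=0
Fragment 2: offset=3 data="ot" -> buffer=???ot????????Wv -> prefix_len=0
Fragment 3: offset=10 data="cfg" -> buffer=???ot?????cfgWv -> prefix_len=0
Fragment 4: offset=0 data="Doe" -> buffer=Doeot?????cfgWv -> prefix_len=5
Fragment 5: offset=5 data="KFlCS" -> buffer=DoeotKFlCScfgWv -> prefix_len=15

Answer: 0 0 0 5 15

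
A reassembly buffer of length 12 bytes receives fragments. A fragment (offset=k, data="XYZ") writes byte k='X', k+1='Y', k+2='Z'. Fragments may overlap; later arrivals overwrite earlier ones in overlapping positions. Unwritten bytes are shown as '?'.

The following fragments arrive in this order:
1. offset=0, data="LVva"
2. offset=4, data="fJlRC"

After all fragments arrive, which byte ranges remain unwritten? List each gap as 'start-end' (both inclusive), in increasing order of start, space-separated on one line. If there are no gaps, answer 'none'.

Fragment 1: offset=0 len=4
Fragment 2: offset=4 len=5
Gaps: 9-11

Answer: 9-11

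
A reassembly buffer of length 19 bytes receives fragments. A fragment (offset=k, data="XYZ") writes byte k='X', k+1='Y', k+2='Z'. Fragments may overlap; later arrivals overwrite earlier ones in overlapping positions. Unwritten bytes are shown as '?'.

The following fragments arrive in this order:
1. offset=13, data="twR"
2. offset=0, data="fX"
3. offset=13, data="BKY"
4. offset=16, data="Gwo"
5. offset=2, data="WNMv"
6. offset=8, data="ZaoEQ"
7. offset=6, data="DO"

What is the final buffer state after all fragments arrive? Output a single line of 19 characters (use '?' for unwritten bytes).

Fragment 1: offset=13 data="twR" -> buffer=?????????????twR???
Fragment 2: offset=0 data="fX" -> buffer=fX???????????twR???
Fragment 3: offset=13 data="BKY" -> buffer=fX???????????BKY???
Fragment 4: offset=16 data="Gwo" -> buffer=fX???????????BKYGwo
Fragment 5: offset=2 data="WNMv" -> buffer=fXWNMv???????BKYGwo
Fragment 6: offset=8 data="ZaoEQ" -> buffer=fXWNMv??ZaoEQBKYGwo
Fragment 7: offset=6 data="DO" -> buffer=fXWNMvDOZaoEQBKYGwo

Answer: fXWNMvDOZaoEQBKYGwo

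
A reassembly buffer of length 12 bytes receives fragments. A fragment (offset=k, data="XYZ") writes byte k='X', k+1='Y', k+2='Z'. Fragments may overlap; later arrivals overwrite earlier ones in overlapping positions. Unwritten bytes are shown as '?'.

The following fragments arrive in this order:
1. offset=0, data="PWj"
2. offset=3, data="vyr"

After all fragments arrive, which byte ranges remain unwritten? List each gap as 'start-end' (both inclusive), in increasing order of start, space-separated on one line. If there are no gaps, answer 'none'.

Answer: 6-11

Derivation:
Fragment 1: offset=0 len=3
Fragment 2: offset=3 len=3
Gaps: 6-11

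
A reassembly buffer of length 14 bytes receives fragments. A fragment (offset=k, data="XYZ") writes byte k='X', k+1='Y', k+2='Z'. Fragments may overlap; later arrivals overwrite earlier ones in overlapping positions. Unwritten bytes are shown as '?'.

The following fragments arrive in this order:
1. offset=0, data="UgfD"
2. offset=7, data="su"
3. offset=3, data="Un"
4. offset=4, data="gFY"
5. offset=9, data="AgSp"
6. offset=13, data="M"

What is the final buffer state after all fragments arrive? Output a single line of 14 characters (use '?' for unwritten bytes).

Fragment 1: offset=0 data="UgfD" -> buffer=UgfD??????????
Fragment 2: offset=7 data="su" -> buffer=UgfD???su?????
Fragment 3: offset=3 data="Un" -> buffer=UgfUn??su?????
Fragment 4: offset=4 data="gFY" -> buffer=UgfUgFYsu?????
Fragment 5: offset=9 data="AgSp" -> buffer=UgfUgFYsuAgSp?
Fragment 6: offset=13 data="M" -> buffer=UgfUgFYsuAgSpM

Answer: UgfUgFYsuAgSpM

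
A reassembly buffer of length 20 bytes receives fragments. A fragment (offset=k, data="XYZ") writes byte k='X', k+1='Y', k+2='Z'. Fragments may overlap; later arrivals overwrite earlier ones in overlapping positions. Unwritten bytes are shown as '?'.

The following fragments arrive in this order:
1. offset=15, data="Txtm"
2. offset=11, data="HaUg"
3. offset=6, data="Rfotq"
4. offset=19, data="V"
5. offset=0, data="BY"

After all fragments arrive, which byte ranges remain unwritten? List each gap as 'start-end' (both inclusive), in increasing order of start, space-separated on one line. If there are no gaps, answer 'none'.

Fragment 1: offset=15 len=4
Fragment 2: offset=11 len=4
Fragment 3: offset=6 len=5
Fragment 4: offset=19 len=1
Fragment 5: offset=0 len=2
Gaps: 2-5

Answer: 2-5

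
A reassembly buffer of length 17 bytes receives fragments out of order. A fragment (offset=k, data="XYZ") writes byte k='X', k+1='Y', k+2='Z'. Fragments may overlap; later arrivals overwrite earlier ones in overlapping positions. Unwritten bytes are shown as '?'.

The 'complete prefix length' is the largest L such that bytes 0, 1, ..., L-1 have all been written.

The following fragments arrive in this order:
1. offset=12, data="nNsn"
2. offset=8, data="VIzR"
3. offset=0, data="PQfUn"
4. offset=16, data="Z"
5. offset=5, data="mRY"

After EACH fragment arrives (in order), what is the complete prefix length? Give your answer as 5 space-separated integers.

Answer: 0 0 5 5 17

Derivation:
Fragment 1: offset=12 data="nNsn" -> buffer=????????????nNsn? -> prefix_len=0
Fragment 2: offset=8 data="VIzR" -> buffer=????????VIzRnNsn? -> prefix_len=0
Fragment 3: offset=0 data="PQfUn" -> buffer=PQfUn???VIzRnNsn? -> prefix_len=5
Fragment 4: offset=16 data="Z" -> buffer=PQfUn???VIzRnNsnZ -> prefix_len=5
Fragment 5: offset=5 data="mRY" -> buffer=PQfUnmRYVIzRnNsnZ -> prefix_len=17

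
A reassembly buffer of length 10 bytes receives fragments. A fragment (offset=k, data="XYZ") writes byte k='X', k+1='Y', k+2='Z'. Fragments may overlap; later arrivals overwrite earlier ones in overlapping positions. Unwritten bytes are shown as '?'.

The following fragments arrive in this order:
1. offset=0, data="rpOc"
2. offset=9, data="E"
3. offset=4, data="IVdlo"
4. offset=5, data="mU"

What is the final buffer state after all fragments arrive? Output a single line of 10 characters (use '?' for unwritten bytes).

Fragment 1: offset=0 data="rpOc" -> buffer=rpOc??????
Fragment 2: offset=9 data="E" -> buffer=rpOc?????E
Fragment 3: offset=4 data="IVdlo" -> buffer=rpOcIVdloE
Fragment 4: offset=5 data="mU" -> buffer=rpOcImUloE

Answer: rpOcImUloE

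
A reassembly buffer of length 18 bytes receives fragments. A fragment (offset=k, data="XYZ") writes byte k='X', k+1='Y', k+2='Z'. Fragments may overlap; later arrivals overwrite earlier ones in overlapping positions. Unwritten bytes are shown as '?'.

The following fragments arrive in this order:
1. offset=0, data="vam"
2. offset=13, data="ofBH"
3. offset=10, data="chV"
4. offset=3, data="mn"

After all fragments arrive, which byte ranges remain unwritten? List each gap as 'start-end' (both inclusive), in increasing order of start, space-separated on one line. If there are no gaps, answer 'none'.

Fragment 1: offset=0 len=3
Fragment 2: offset=13 len=4
Fragment 3: offset=10 len=3
Fragment 4: offset=3 len=2
Gaps: 5-9 17-17

Answer: 5-9 17-17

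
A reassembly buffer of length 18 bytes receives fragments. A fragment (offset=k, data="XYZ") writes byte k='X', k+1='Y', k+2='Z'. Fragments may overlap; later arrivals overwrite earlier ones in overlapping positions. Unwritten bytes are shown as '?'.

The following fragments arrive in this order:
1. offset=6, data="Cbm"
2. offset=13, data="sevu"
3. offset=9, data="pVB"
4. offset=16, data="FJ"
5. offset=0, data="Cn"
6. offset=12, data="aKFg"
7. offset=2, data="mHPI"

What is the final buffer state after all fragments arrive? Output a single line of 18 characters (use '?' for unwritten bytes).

Answer: CnmHPICbmpVBaKFgFJ

Derivation:
Fragment 1: offset=6 data="Cbm" -> buffer=??????Cbm?????????
Fragment 2: offset=13 data="sevu" -> buffer=??????Cbm????sevu?
Fragment 3: offset=9 data="pVB" -> buffer=??????CbmpVB?sevu?
Fragment 4: offset=16 data="FJ" -> buffer=??????CbmpVB?sevFJ
Fragment 5: offset=0 data="Cn" -> buffer=Cn????CbmpVB?sevFJ
Fragment 6: offset=12 data="aKFg" -> buffer=Cn????CbmpVBaKFgFJ
Fragment 7: offset=2 data="mHPI" -> buffer=CnmHPICbmpVBaKFgFJ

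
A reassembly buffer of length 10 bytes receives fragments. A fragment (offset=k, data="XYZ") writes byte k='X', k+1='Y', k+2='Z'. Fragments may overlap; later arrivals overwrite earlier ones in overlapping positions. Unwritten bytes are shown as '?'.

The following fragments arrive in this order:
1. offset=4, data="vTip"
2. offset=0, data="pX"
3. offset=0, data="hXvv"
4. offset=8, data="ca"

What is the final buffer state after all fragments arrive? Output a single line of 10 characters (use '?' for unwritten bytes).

Fragment 1: offset=4 data="vTip" -> buffer=????vTip??
Fragment 2: offset=0 data="pX" -> buffer=pX??vTip??
Fragment 3: offset=0 data="hXvv" -> buffer=hXvvvTip??
Fragment 4: offset=8 data="ca" -> buffer=hXvvvTipca

Answer: hXvvvTipca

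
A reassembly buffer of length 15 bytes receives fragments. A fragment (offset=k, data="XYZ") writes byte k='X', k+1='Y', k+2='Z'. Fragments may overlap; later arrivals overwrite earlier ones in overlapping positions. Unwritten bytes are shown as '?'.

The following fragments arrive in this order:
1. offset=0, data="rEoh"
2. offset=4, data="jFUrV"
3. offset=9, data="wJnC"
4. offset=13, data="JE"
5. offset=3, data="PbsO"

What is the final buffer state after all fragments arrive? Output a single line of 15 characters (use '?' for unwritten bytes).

Answer: rEoPbsOrVwJnCJE

Derivation:
Fragment 1: offset=0 data="rEoh" -> buffer=rEoh???????????
Fragment 2: offset=4 data="jFUrV" -> buffer=rEohjFUrV??????
Fragment 3: offset=9 data="wJnC" -> buffer=rEohjFUrVwJnC??
Fragment 4: offset=13 data="JE" -> buffer=rEohjFUrVwJnCJE
Fragment 5: offset=3 data="PbsO" -> buffer=rEoPbsOrVwJnCJE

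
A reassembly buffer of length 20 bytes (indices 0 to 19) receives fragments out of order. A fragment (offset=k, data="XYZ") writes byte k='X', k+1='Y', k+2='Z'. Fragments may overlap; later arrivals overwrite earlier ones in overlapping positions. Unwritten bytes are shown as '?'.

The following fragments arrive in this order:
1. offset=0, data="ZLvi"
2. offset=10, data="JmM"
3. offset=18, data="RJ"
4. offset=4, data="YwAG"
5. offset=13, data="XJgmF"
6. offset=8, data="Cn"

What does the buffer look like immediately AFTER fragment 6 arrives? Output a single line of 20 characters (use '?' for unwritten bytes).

Answer: ZLviYwAGCnJmMXJgmFRJ

Derivation:
Fragment 1: offset=0 data="ZLvi" -> buffer=ZLvi????????????????
Fragment 2: offset=10 data="JmM" -> buffer=ZLvi??????JmM???????
Fragment 3: offset=18 data="RJ" -> buffer=ZLvi??????JmM?????RJ
Fragment 4: offset=4 data="YwAG" -> buffer=ZLviYwAG??JmM?????RJ
Fragment 5: offset=13 data="XJgmF" -> buffer=ZLviYwAG??JmMXJgmFRJ
Fragment 6: offset=8 data="Cn" -> buffer=ZLviYwAGCnJmMXJgmFRJ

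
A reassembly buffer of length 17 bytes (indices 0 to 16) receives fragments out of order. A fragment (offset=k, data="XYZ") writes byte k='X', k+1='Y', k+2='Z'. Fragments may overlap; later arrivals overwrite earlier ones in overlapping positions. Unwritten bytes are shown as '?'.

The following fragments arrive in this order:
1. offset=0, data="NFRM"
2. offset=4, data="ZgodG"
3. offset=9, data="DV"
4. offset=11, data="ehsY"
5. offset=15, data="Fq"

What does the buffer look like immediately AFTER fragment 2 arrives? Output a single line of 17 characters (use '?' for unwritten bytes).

Fragment 1: offset=0 data="NFRM" -> buffer=NFRM?????????????
Fragment 2: offset=4 data="ZgodG" -> buffer=NFRMZgodG????????

Answer: NFRMZgodG????????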